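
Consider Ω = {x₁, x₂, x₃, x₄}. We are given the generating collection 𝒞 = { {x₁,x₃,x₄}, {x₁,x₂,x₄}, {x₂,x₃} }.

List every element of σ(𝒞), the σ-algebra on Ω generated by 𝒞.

Begin from { ∅, {x₂,x₃}, {x₁,x₂,x₄}, {x₁,x₃,x₄}, Ω } (that is, 𝒞 plus ∅ and Ω).
Round 1 (3 new):
  {x₂}  = Ω∖{x₁,x₃,x₄}
  {x₃}  = Ω∖{x₁,x₂,x₄}
  {x₁,x₄}  = Ω∖{x₂,x₃}
  — 8 sets.
After Round 2 the family is unchanged; done.

Hence σ(𝒞) has 8 members: { ∅, {x₂}, {x₃}, {x₁,x₄}, {x₂,x₃}, {x₁,x₂,x₄}, {x₁,x₃,x₄}, Ω }.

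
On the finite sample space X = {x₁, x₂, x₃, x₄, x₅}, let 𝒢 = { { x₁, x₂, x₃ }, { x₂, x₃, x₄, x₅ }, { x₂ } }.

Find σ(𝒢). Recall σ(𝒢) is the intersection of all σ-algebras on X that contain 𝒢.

|σ(𝒢)| = 16.  σ(𝒢) = { ∅, { x₁ }, { x₂ }, { x₃ }, { x₁, x₂ }, { x₁, x₃ }, { x₂, x₃ }, { x₄, x₅ }, { x₁, x₂, x₃ }, { x₁, x₄, x₅ }, { x₂, x₄, x₅ }, { x₃, x₄, x₅ }, { x₁, x₂, x₄, x₅ }, { x₁, x₃, x₄, x₅ }, { x₂, x₃, x₄, x₅ }, X }

Derivation:
Begin from { ∅, { x₂ }, { x₁, x₂, x₃ }, { x₂, x₃, x₄, x₅ }, X } (that is, 𝒢 plus ∅ and X).
Iteration 1. New:
  { x₁ }  = complement { x₂, x₃, x₄, x₅ }
  { x₄, x₅ }  = complement { x₁, x₂, x₃ }
  { x₁, x₃, x₄, x₅ }  = complement { x₂ }
  (now 8)
Iteration 2 adds 3:
  { x₁, x₂ }  = { x₂ } ∪ { x₁ }
  { x₁, x₄, x₅ }  = { x₄, x₅ } ∪ { x₁ }
  { x₂, x₄, x₅ }  = { x₄, x₅ } ∪ { x₂ }
  (now 11)
Iteration 3: 4 new —
  { x₁, x₃ }  = complement { x₂, x₄, x₅ }
  { x₂, x₃ }  = complement { x₁, x₄, x₅ }
  { x₃, x₄, x₅ }  = complement { x₁, x₂ }
  { x₁, x₂, x₄, x₅ }  = { x₄, x₅ } ∪ { x₁, x₂ }
  (now 15)
Iteration 4 adds 1:
  { x₃ }  = complement { x₁, x₂, x₄, x₅ }
  (now 16)
Iteration 5: already closed under ᶜ and ∪.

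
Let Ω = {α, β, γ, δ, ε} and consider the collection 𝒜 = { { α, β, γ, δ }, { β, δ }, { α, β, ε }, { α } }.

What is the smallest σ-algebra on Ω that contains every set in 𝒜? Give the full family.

σ(𝒜) (32 sets): { ∅, { α }, { β }, { γ }, { δ }, { ε }, { α, β }, { α, γ }, { α, δ }, { α, ε }, { β, γ }, { β, δ }, { β, ε }, { γ, δ }, { γ, ε }, { δ, ε }, { α, β, γ }, { α, β, δ }, { α, β, ε }, { α, γ, δ }, { α, γ, ε }, { α, δ, ε }, { β, γ, δ }, { β, γ, ε }, { β, δ, ε }, { γ, δ, ε }, { α, β, γ, δ }, { α, β, γ, ε }, { α, β, δ, ε }, { α, γ, δ, ε }, { β, γ, δ, ε }, Ω }

Working:
Start: 𝒜 ∪ {∅, Ω} = { ∅, { α }, { β, δ }, { α, β, ε }, { α, β, γ, δ }, Ω }.
Round 1: 6 new —
  { ε }  = ᶜ of { α, β, γ, δ }
  { γ, δ }  = ᶜ of { α, β, ε }
  { α, β, δ }  = { β, δ } ∪ { α }
  { α, γ, ε }  = ᶜ of { β, δ }
  { α, β, δ, ε }  = { α, β, ε } ∪ { β, δ }
  { β, γ, δ, ε }  = ᶜ of { α }
  (now 12)
Round 2 (9 new):
  { γ }  = ᶜ of { α, β, δ, ε }
  { α, ε }  = { ε } ∪ { α }
  { γ, ε }  = ᶜ of { α, β, δ }
  { α, γ, δ }  = { γ, δ } ∪ { α }
  { β, γ, δ }  = { γ, δ } ∪ { β, δ }
  { β, δ, ε }  = { ε } ∪ { β, δ }
  { γ, δ, ε }  = { γ, δ } ∪ { ε }
  { α, β, γ, ε }  = { α, γ, ε } ∪ { α, β, ε }
  { α, γ, δ, ε }  = { γ, δ } ∪ { α, γ, ε }
  (now 21)
Round 3: +5 →
  { β }  = ᶜ of { α, γ, δ, ε }
  { δ }  = ᶜ of { α, β, γ, ε }
  { α, β }  = ᶜ of { γ, δ, ε }
  { α, γ }  = ᶜ of { β, δ, ε }
  { β, ε }  = ᶜ of { α, γ, δ }
  (now 26)
Round 4. New:
  { α, δ }  = { δ } ∪ { α }
  { β, γ }  = { β } ∪ { γ }
  { δ, ε }  = { ε } ∪ { δ }
  { α, β, γ }  = { α, β } ∪ { γ }
  { α, δ, ε }  = { α, ε } ∪ { δ }
  { β, γ, ε }  = { β, ε } ∪ { γ }
  (now 32)
Round 5: already closed under ᶜ and ∪.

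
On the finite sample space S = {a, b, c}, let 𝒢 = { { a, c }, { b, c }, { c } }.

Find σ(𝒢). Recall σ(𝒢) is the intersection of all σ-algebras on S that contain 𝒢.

Answer: σ(𝒢) = { {  }, { a }, { b }, { c }, { a, b }, { a, c }, { b, c }, S }

Derivation:
Initial family (5 sets): { {  }, { c }, { a, c }, { b, c }, S }.
Step 1: 3 new —
  { a }  = ᶜ of { b, c }
  { b }  = ᶜ of { a, c }
  { a, b }  = ᶜ of { c }
After Step 2 the family is unchanged; done.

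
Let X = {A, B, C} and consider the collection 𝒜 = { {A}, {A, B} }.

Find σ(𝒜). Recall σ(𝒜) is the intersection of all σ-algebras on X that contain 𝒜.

Answer: σ(𝒜) = { {}, {A}, {B}, {C}, {A, B}, {A, C}, {B, C}, X }

Trace:
Initial family (4 sets): { {}, {A}, {A, B}, X }.
Pass 1: +2 →
  {C}  = {A, B}ᶜ
  {B, C}  = {A}ᶜ
  — 6 sets.
Pass 2: +1 →
  {A, C}  = {C} ∪ {A}
  — 7 sets.
Pass 3: +1 →
  {B}  = {A, C}ᶜ
  — 8 sets.
Pass 4 adds nothing — fixpoint reached.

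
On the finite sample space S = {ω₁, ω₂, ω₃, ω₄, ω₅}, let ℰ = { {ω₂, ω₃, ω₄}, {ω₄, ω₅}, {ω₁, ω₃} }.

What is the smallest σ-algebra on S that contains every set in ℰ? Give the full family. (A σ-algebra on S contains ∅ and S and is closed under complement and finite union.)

σ(ℰ) (32 sets): { ∅, {ω₁}, {ω₂}, {ω₃}, {ω₄}, {ω₅}, {ω₁, ω₂}, {ω₁, ω₃}, {ω₁, ω₄}, {ω₁, ω₅}, {ω₂, ω₃}, {ω₂, ω₄}, {ω₂, ω₅}, {ω₃, ω₄}, {ω₃, ω₅}, {ω₄, ω₅}, {ω₁, ω₂, ω₃}, {ω₁, ω₂, ω₄}, {ω₁, ω₂, ω₅}, {ω₁, ω₃, ω₄}, {ω₁, ω₃, ω₅}, {ω₁, ω₄, ω₅}, {ω₂, ω₃, ω₄}, {ω₂, ω₃, ω₅}, {ω₂, ω₄, ω₅}, {ω₃, ω₄, ω₅}, {ω₁, ω₂, ω₃, ω₄}, {ω₁, ω₂, ω₃, ω₅}, {ω₁, ω₂, ω₄, ω₅}, {ω₁, ω₃, ω₄, ω₅}, {ω₂, ω₃, ω₄, ω₅}, S }

Trace:
Seed the family with ℰ together with ∅ and S: { ∅, {ω₁, ω₃}, {ω₄, ω₅}, {ω₂, ω₃, ω₄}, S }.
Step 1 adds 6:
  {ω₁, ω₅}  = S∖{ω₂, ω₃, ω₄}
  {ω₁, ω₂, ω₃}  = S∖{ω₄, ω₅}
  {ω₂, ω₄, ω₅}  = S∖{ω₁, ω₃}
  {ω₁, ω₂, ω₃, ω₄}  = {ω₂, ω₃, ω₄} ∪ {ω₁, ω₃}
  {ω₁, ω₃, ω₄, ω₅}  = {ω₄, ω₅} ∪ {ω₁, ω₃}
  {ω₂, ω₃, ω₄, ω₅}  = {ω₄, ω₅} ∪ {ω₂, ω₃, ω₄}
  |family| = 11
Step 2: 7 new —
  {ω₁}  = S∖{ω₂, ω₃, ω₄, ω₅}
  {ω₂}  = S∖{ω₁, ω₃, ω₄, ω₅}
  {ω₅}  = S∖{ω₁, ω₂, ω₃, ω₄}
  {ω₁, ω₃, ω₅}  = {ω₁, ω₃} ∪ {ω₁, ω₅}
  {ω₁, ω₄, ω₅}  = {ω₄, ω₅} ∪ {ω₁, ω₅}
  {ω₁, ω₂, ω₃, ω₅}  = {ω₁, ω₂, ω₃} ∪ {ω₁, ω₅}
  {ω₁, ω₂, ω₄, ω₅}  = {ω₁, ω₅} ∪ {ω₂, ω₄, ω₅}
  |family| = 18
Step 3. New:
  {ω₃}  = S∖{ω₁, ω₂, ω₄, ω₅}
  {ω₄}  = S∖{ω₁, ω₂, ω₃, ω₅}
  {ω₁, ω₂}  = {ω₂} ∪ {ω₁}
  {ω₂, ω₃}  = S∖{ω₁, ω₄, ω₅}
  {ω₂, ω₄}  = S∖{ω₁, ω₃, ω₅}
  {ω₂, ω₅}  = {ω₂} ∪ {ω₅}
  {ω₁, ω₂, ω₅}  = {ω₁, ω₅} ∪ {ω₂}
  |family| = 25
Step 4: +7 →
  {ω₁, ω₄}  = {ω₄} ∪ {ω₁}
  {ω₃, ω₄}  = S∖{ω₁, ω₂, ω₅}
  {ω₃, ω₅}  = {ω₅} ∪ {ω₃}
  {ω₁, ω₂, ω₄}  = {ω₁, ω₂} ∪ {ω₄}
  {ω₁, ω₃, ω₄}  = S∖{ω₂, ω₅}
  {ω₂, ω₃, ω₅}  = {ω₂, ω₅} ∪ {ω₃}
  {ω₃, ω₄, ω₅}  = S∖{ω₁, ω₂}
  |family| = 32
Step 5 adds nothing — fixpoint reached.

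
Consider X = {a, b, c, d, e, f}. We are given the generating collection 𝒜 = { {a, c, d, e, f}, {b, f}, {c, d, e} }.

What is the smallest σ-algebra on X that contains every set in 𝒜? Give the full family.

Begin from { ∅, {b, f}, {c, d, e}, {a, c, d, e, f}, X } (that is, 𝒜 plus ∅ and X).
Pass 1 adds 4:
  {b}  = {a, c, d, e, f}ᶜ
  {a, b, f}  = {c, d, e}ᶜ
  {a, c, d, e}  = {b, f}ᶜ
  {b, c, d, e, f}  = {c, d, e} ∪ {b, f}
  — 9 sets.
Pass 2: 3 new —
  {a}  = {b, c, d, e, f}ᶜ
  {b, c, d, e}  = {c, d, e} ∪ {b}
  {a, b, c, d, e}  = {b} ∪ {a, c, d, e}
  — 12 sets.
Pass 3 adds 3:
  {f}  = {a, b, c, d, e}ᶜ
  {a, b}  = {b} ∪ {a}
  {a, f}  = {b, c, d, e}ᶜ
  — 15 sets.
Pass 4: 1 new —
  {c, d, e, f}  = {a, b}ᶜ
  — 16 sets.
Pass 5: no new sets; the family is a σ-algebra.

σ(𝒜) = { ∅, {a}, {b}, {f}, {a, b}, {a, f}, {b, f}, {a, b, f}, {c, d, e}, {a, c, d, e}, {b, c, d, e}, {c, d, e, f}, {a, b, c, d, e}, {a, c, d, e, f}, {b, c, d, e, f}, X }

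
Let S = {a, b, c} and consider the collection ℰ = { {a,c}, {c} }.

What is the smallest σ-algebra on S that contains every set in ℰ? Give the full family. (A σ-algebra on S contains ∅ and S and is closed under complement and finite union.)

Initial family (4 sets): { {}, {c}, {a,c}, S }.
Step 1: 2 new —
  {b}  = complement {a,c}
  {a,b}  = complement {c}
  (now 6)
Step 2: +1 →
  {b,c}  = {c} ∪ {b}
  (now 7)
Step 3: 1 new —
  {a}  = complement {b,c}
  (now 8)
Step 4: closed — nothing new.

Therefore σ(ℰ) = { {}, {a}, {b}, {c}, {a,b}, {a,c}, {b,c}, S } (|σ(ℰ)| = 8).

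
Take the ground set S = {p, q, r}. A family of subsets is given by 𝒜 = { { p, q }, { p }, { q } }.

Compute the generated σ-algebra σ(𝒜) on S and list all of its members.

Take S₀ = 𝒜 ∪ {∅, S} = { ∅, { p }, { q }, { p, q }, S }.
Iteration 1 (3 new):
  { r }  = complement { p, q }
  { p, r }  = complement { q }
  { q, r }  = complement { p }
Iteration 2: closed — nothing new.

|σ(𝒜)| = 8.  σ(𝒜) = { ∅, { p }, { q }, { r }, { p, q }, { p, r }, { q, r }, S }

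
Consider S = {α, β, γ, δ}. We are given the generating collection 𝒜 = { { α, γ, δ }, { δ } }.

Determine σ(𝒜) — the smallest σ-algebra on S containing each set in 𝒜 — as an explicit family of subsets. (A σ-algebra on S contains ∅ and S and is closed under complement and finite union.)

Seed the family with 𝒜 together with ∅ and S: { ∅, { δ }, { α, γ, δ }, S }.
Step 1: +2 →
  { β }  = S∖{ α, γ, δ }
  { α, β, γ }  = S∖{ δ }
  — 6 sets.
Step 2: 1 new —
  { β, δ }  = { δ } ∪ { β }
  — 7 sets.
Step 3 adds 1:
  { α, γ }  = S∖{ β, δ }
  — 8 sets.
Step 4: closed — nothing new.

|σ(𝒜)| = 8.  σ(𝒜) = { ∅, { β }, { δ }, { α, γ }, { β, δ }, { α, β, γ }, { α, γ, δ }, S }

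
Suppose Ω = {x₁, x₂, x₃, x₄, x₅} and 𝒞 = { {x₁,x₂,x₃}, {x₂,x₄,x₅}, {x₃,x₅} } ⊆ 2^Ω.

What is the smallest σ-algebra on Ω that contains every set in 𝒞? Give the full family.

Take S₀ = 𝒞 ∪ {∅, Ω} = { ∅, {x₃,x₅}, {x₁,x₂,x₃}, {x₂,x₄,x₅}, Ω }.
Step 1 (5 new):
  {x₁,x₃}  = Ω∖{x₂,x₄,x₅}
  {x₄,x₅}  = Ω∖{x₁,x₂,x₃}
  {x₁,x₂,x₄}  = Ω∖{x₃,x₅}
  {x₁,x₂,x₃,x₅}  = {x₁,x₂,x₃} ∪ {x₃,x₅}
  {x₂,x₃,x₄,x₅}  = {x₃,x₅} ∪ {x₂,x₄,x₅}
  — 10 sets.
Step 2 adds 7:
  {x₁}  = Ω∖{x₂,x₃,x₄,x₅}
  {x₄}  = Ω∖{x₁,x₂,x₃,x₅}
  {x₁,x₃,x₅}  = {x₁,x₃} ∪ {x₃,x₅}
  {x₃,x₄,x₅}  = {x₄,x₅} ∪ {x₃,x₅}
  {x₁,x₂,x₃,x₄}  = {x₁,x₂,x₃} ∪ {x₁,x₂,x₄}
  {x₁,x₂,x₄,x₅}  = {x₁,x₂,x₄} ∪ {x₄,x₅}
  {x₁,x₃,x₄,x₅}  = {x₄,x₅} ∪ {x₁,x₃}
  — 17 sets.
Step 3. New:
  {x₂}  = Ω∖{x₁,x₃,x₄,x₅}
  {x₃}  = Ω∖{x₁,x₂,x₄,x₅}
  {x₅}  = Ω∖{x₁,x₂,x₃,x₄}
  {x₁,x₂}  = Ω∖{x₃,x₄,x₅}
  {x₁,x₄}  = {x₄} ∪ {x₁}
  {x₂,x₄}  = Ω∖{x₁,x₃,x₅}
  {x₁,x₃,x₄}  = {x₁,x₃} ∪ {x₄}
  {x₁,x₄,x₅}  = {x₄,x₅} ∪ {x₁}
  — 25 sets.
Step 4: +7 →
  {x₁,x₅}  = {x₅} ∪ {x₁}
  {x₂,x₃}  = Ω∖{x₁,x₄,x₅}
  {x₂,x₅}  = Ω∖{x₁,x₃,x₄}
  {x₃,x₄}  = {x₃} ∪ {x₄}
  {x₁,x₂,x₅}  = {x₁,x₂} ∪ {x₅}
  {x₂,x₃,x₄}  = {x₃} ∪ {x₂,x₄}
  {x₂,x₃,x₅}  = Ω∖{x₁,x₄}
  — 32 sets.
After Step 5 the family is unchanged; done.

Hence σ(𝒞) has 32 members: { ∅, {x₁}, {x₂}, {x₃}, {x₄}, {x₅}, {x₁,x₂}, {x₁,x₃}, {x₁,x₄}, {x₁,x₅}, {x₂,x₃}, {x₂,x₄}, {x₂,x₅}, {x₃,x₄}, {x₃,x₅}, {x₄,x₅}, {x₁,x₂,x₃}, {x₁,x₂,x₄}, {x₁,x₂,x₅}, {x₁,x₃,x₄}, {x₁,x₃,x₅}, {x₁,x₄,x₅}, {x₂,x₃,x₄}, {x₂,x₃,x₅}, {x₂,x₄,x₅}, {x₃,x₄,x₅}, {x₁,x₂,x₃,x₄}, {x₁,x₂,x₃,x₅}, {x₁,x₂,x₄,x₅}, {x₁,x₃,x₄,x₅}, {x₂,x₃,x₄,x₅}, Ω }.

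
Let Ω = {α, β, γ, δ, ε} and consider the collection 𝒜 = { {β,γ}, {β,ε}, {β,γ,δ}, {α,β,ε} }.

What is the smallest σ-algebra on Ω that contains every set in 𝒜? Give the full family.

σ(𝒜) = { {}, {α}, {β}, {γ}, {δ}, {ε}, {α,β}, {α,γ}, {α,δ}, {α,ε}, {β,γ}, {β,δ}, {β,ε}, {γ,δ}, {γ,ε}, {δ,ε}, {α,β,γ}, {α,β,δ}, {α,β,ε}, {α,γ,δ}, {α,γ,ε}, {α,δ,ε}, {β,γ,δ}, {β,γ,ε}, {β,δ,ε}, {γ,δ,ε}, {α,β,γ,δ}, {α,β,γ,ε}, {α,β,δ,ε}, {α,γ,δ,ε}, {β,γ,δ,ε}, Ω }

Trace:
Initial family (6 sets): { {}, {β,γ}, {β,ε}, {α,β,ε}, {β,γ,δ}, Ω }.
Step 1 adds 7:
  {α,ε}  = ᶜ of {β,γ,δ}
  {γ,δ}  = ᶜ of {α,β,ε}
  {α,γ,δ}  = ᶜ of {β,ε}
  {α,δ,ε}  = ᶜ of {β,γ}
  {β,γ,ε}  = {β,ε} ∪ {β,γ}
  {α,β,γ,ε}  = {α,β,ε} ∪ {β,γ}
  {β,γ,δ,ε}  = {β,ε} ∪ {β,γ,δ}
  — 13 sets.
Step 2. New:
  {α}  = ᶜ of {β,γ,δ,ε}
  {δ}  = ᶜ of {α,β,γ,ε}
  {α,δ}  = ᶜ of {β,γ,ε}
  {α,β,γ,δ}  = {β,γ,δ} ∪ {α,γ,δ}
  {α,β,δ,ε}  = {α,δ,ε} ∪ {β,ε}
  {α,γ,δ,ε}  = {α,δ,ε} ∪ {γ,δ}
  — 19 sets.
Step 3. New:
  {β}  = ᶜ of {α,γ,δ,ε}
  {γ}  = ᶜ of {α,β,δ,ε}
  {ε}  = ᶜ of {α,β,γ,δ}
  {α,β,γ}  = {β,γ} ∪ {α}
  {β,δ,ε}  = {β,ε} ∪ {δ}
  — 24 sets.
Step 4: 8 new —
  {α,β}  = {β} ∪ {α}
  {α,γ}  = ᶜ of {β,δ,ε}
  {β,δ}  = {β} ∪ {δ}
  {γ,ε}  = {ε} ∪ {γ}
  {δ,ε}  = ᶜ of {α,β,γ}
  {α,β,δ}  = {β} ∪ {α,δ}
  {α,γ,ε}  = {γ} ∪ {α,ε}
  {γ,δ,ε}  = {γ,δ} ∪ {ε}
  — 32 sets.
Step 5: closed — nothing new.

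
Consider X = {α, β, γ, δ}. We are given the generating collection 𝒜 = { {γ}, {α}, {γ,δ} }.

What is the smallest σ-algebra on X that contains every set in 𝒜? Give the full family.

|σ(𝒜)| = 16.  σ(𝒜) = { {}, {α}, {β}, {γ}, {δ}, {α,β}, {α,γ}, {α,δ}, {β,γ}, {β,δ}, {γ,δ}, {α,β,γ}, {α,β,δ}, {α,γ,δ}, {β,γ,δ}, X }

Working:
Initial family (5 sets): { {}, {α}, {γ}, {γ,δ}, X }.
Round 1: 5 new —
  {α,β}  = X∖{γ,δ}
  {α,γ}  = {γ} ∪ {α}
  {α,β,δ}  = X∖{γ}
  {α,γ,δ}  = {γ,δ} ∪ {α}
  {β,γ,δ}  = X∖{α}
  — 10 sets.
Round 2. New:
  {β}  = X∖{α,γ,δ}
  {β,δ}  = X∖{α,γ}
  {α,β,γ}  = {α,β} ∪ {γ}
  — 13 sets.
Round 3. New:
  {δ}  = X∖{α,β,γ}
  {β,γ}  = {γ} ∪ {β}
  — 15 sets.
Round 4: 1 new —
  {α,δ}  = X∖{β,γ}
  — 16 sets.
Round 5: already closed under ᶜ and ∪.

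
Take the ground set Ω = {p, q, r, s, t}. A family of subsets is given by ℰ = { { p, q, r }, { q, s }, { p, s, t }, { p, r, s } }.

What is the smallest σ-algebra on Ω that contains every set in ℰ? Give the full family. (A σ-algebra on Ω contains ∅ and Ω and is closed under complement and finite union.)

|σ(ℰ)| = 32.  σ(ℰ) = { {}, { p }, { q }, { r }, { s }, { t }, { p, q }, { p, r }, { p, s }, { p, t }, { q, r }, { q, s }, { q, t }, { r, s }, { r, t }, { s, t }, { p, q, r }, { p, q, s }, { p, q, t }, { p, r, s }, { p, r, t }, { p, s, t }, { q, r, s }, { q, r, t }, { q, s, t }, { r, s, t }, { p, q, r, s }, { p, q, r, t }, { p, q, s, t }, { p, r, s, t }, { q, r, s, t }, Ω }

Check:
Seed the family with ℰ together with ∅ and Ω: { {}, { q, s }, { p, q, r }, { p, r, s }, { p, s, t }, Ω }.
Iteration 1: 7 new —
  { q, r }  = ᶜ of { p, s, t }
  { q, t }  = ᶜ of { p, r, s }
  { s, t }  = ᶜ of { p, q, r }
  { p, r, t }  = ᶜ of { q, s }
  { p, q, r, s }  = { p, r, s } ∪ { p, q, r }
  { p, q, s, t }  = { p, s, t } ∪ { q, s }
  { p, r, s, t }  = { p, s, t } ∪ { p, r, s }
  — 13 sets.
Iteration 2: +8 →
  { q }  = ᶜ of { p, r, s, t }
  { r }  = ᶜ of { p, q, s, t }
  { t }  = ᶜ of { p, q, r, s }
  { q, r, s }  = { q, r } ∪ { q, s }
  { q, r, t }  = { q, t } ∪ { q, r }
  { q, s, t }  = { q, t } ∪ { s, t }
  { p, q, r, t }  = { q, t } ∪ { p, q, r }
  { q, r, s, t }  = { s, t } ∪ { q, r }
  — 21 sets.
Iteration 3. New:
  { p }  = ᶜ of { q, r, s, t }
  { s }  = ᶜ of { p, q, r, t }
  { p, r }  = ᶜ of { q, s, t }
  { p, s }  = ᶜ of { q, r, t }
  { p, t }  = ᶜ of { q, r, s }
  { r, t }  = { t } ∪ { r }
  { r, s, t }  = { s, t } ∪ { r }
  — 28 sets.
Iteration 4 adds 4:
  { p, q }  = ᶜ of { r, s, t }
  { r, s }  = { r } ∪ { s }
  { p, q, s }  = ᶜ of { r, t }
  { p, q, t }  = { q, t } ∪ { p, t }
  — 32 sets.
Iteration 5: closed — nothing new.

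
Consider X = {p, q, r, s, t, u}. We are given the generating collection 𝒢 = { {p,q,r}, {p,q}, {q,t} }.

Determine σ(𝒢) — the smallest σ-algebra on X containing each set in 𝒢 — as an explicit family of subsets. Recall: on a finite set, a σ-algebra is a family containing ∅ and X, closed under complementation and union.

Take S₀ = 𝒢 ∪ {∅, X} = { {}, {p,q}, {q,t}, {p,q,r}, X }.
Pass 1: +5 →
  {p,q,t}  = {q,t} ∪ {p,q}
  {s,t,u}  = {p,q,r}ᶜ
  {p,q,r,t}  = {q,t} ∪ {p,q,r}
  {p,r,s,u}  = {q,t}ᶜ
  {r,s,t,u}  = {p,q}ᶜ
  |family| = 10
Pass 2. New:
  {s,u}  = {p,q,r,t}ᶜ
  {r,s,u}  = {p,q,t}ᶜ
  {q,s,t,u}  = {q,t} ∪ {s,t,u}
  {p,q,r,s,u}  = {p,q,r} ∪ {p,r,s,u}
  {p,q,s,t,u}  = {p,q} ∪ {s,t,u}
  {p,r,s,t,u}  = {r,s,t,u} ∪ {p,r,s,u}
  {q,r,s,t,u}  = {q,t} ∪ {r,s,t,u}
  |family| = 17
Pass 3: 6 new —
  {p}  = {q,r,s,t,u}ᶜ
  {q}  = {p,r,s,t,u}ᶜ
  {r}  = {p,q,s,t,u}ᶜ
  {t}  = {p,q,r,s,u}ᶜ
  {p,r}  = {q,s,t,u}ᶜ
  {p,q,s,u}  = {p,q} ∪ {s,u}
  |family| = 23
Pass 4. New:
  {p,t}  = {t} ∪ {p}
  {q,r}  = {q} ∪ {r}
  {r,t}  = {p,q,s,u}ᶜ
  {p,r,t}  = {t} ∪ {p,r}
  {p,s,u}  = {s,u} ∪ {p}
  {q,r,t}  = {q,t} ∪ {r}
  {q,s,u}  = {q} ∪ {s,u}
  {p,s,t,u}  = {s,t,u} ∪ {p}
  {q,r,s,u}  = {q} ∪ {r,s,u}
  |family| = 32
Pass 5: already closed under ᶜ and ∪.

Therefore σ(𝒢) = { {}, {p}, {q}, {r}, {t}, {p,q}, {p,r}, {p,t}, {q,r}, {q,t}, {r,t}, {s,u}, {p,q,r}, {p,q,t}, {p,r,t}, {p,s,u}, {q,r,t}, {q,s,u}, {r,s,u}, {s,t,u}, {p,q,r,t}, {p,q,s,u}, {p,r,s,u}, {p,s,t,u}, {q,r,s,u}, {q,s,t,u}, {r,s,t,u}, {p,q,r,s,u}, {p,q,s,t,u}, {p,r,s,t,u}, {q,r,s,t,u}, X } (|σ(𝒢)| = 32).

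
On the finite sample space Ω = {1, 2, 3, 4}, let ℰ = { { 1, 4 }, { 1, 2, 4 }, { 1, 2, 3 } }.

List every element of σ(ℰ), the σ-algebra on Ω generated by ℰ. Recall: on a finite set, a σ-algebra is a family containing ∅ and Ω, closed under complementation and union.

Initial family (5 sets): { {  }, { 1, 4 }, { 1, 2, 3 }, { 1, 2, 4 }, Ω }.
Iteration 1: 3 new —
  { 3 }  = ᶜ of { 1, 2, 4 }
  { 4 }  = ᶜ of { 1, 2, 3 }
  { 2, 3 }  = ᶜ of { 1, 4 }
  (now 8)
Iteration 2 (3 new):
  { 3, 4 }  = { 4 } ∪ { 3 }
  { 1, 3, 4 }  = { 3 } ∪ { 1, 4 }
  { 2, 3, 4 }  = { 4 } ∪ { 2, 3 }
  (now 11)
Iteration 3. New:
  { 1 }  = ᶜ of { 2, 3, 4 }
  { 2 }  = ᶜ of { 1, 3, 4 }
  { 1, 2 }  = ᶜ of { 3, 4 }
  (now 14)
Iteration 4. New:
  { 1, 3 }  = { 3 } ∪ { 1 }
  { 2, 4 }  = { 4 } ∪ { 2 }
  (now 16)
Iteration 5: no new sets; the family is a σ-algebra.

σ(ℰ) = { {  }, { 1 }, { 2 }, { 3 }, { 4 }, { 1, 2 }, { 1, 3 }, { 1, 4 }, { 2, 3 }, { 2, 4 }, { 3, 4 }, { 1, 2, 3 }, { 1, 2, 4 }, { 1, 3, 4 }, { 2, 3, 4 }, Ω }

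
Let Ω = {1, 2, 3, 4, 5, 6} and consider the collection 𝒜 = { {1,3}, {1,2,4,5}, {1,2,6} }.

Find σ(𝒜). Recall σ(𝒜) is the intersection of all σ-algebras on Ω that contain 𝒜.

Start: 𝒜 ∪ {∅, Ω} = { {}, {1,3}, {1,2,6}, {1,2,4,5}, Ω }.
Round 1: 6 new —
  {3,6}  = complement {1,2,4,5}
  {3,4,5}  = complement {1,2,6}
  {1,2,3,6}  = {1,3} ∪ {1,2,6}
  {2,4,5,6}  = complement {1,3}
  {1,2,3,4,5}  = {1,3} ∪ {1,2,4,5}
  {1,2,4,5,6}  = {1,2,6} ∪ {1,2,4,5}
Round 2. New:
  {3}  = complement {1,2,4,5,6}
  {6}  = complement {1,2,3,4,5}
  {4,5}  = complement {1,2,3,6}
  {1,3,6}  = {1,3} ∪ {3,6}
  {1,3,4,5}  = {3,4,5} ∪ {1,3}
  {3,4,5,6}  = {3,4,5} ∪ {3,6}
  {2,3,4,5,6}  = {3,4,5} ∪ {2,4,5,6}
Round 3 adds 6:
  {1}  = complement {2,3,4,5,6}
  {1,2}  = complement {3,4,5,6}
  {2,6}  = complement {1,3,4,5}
  {2,4,5}  = complement {1,3,6}
  {4,5,6}  = {4,5} ∪ {6}
  {1,3,4,5,6}  = {4,5} ∪ {1,3,6}
Round 4: 7 new —
  {2}  = complement {1,3,4,5,6}
  {1,6}  = {6} ∪ {1}
  {1,2,3}  = complement {4,5,6}
  {1,4,5}  = {4,5} ∪ {1}
  {2,3,6}  = {2,6} ∪ {3}
  {1,4,5,6}  = {4,5,6} ∪ {1}
  {2,3,4,5}  = {3,4,5} ∪ {2,4,5}
Round 5: 1 new —
  {2,3}  = complement {1,4,5,6}
Round 6 adds nothing — fixpoint reached.

|σ(𝒜)| = 32.  σ(𝒜) = { {}, {1}, {2}, {3}, {6}, {1,2}, {1,3}, {1,6}, {2,3}, {2,6}, {3,6}, {4,5}, {1,2,3}, {1,2,6}, {1,3,6}, {1,4,5}, {2,3,6}, {2,4,5}, {3,4,5}, {4,5,6}, {1,2,3,6}, {1,2,4,5}, {1,3,4,5}, {1,4,5,6}, {2,3,4,5}, {2,4,5,6}, {3,4,5,6}, {1,2,3,4,5}, {1,2,4,5,6}, {1,3,4,5,6}, {2,3,4,5,6}, Ω }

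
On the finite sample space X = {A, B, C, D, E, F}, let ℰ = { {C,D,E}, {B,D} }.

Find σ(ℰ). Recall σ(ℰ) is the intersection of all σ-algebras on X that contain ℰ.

Initial family (4 sets): { {}, {B,D}, {C,D,E}, X }.
Round 1: 3 new —
  {A,B,F}  = X∖{C,D,E}
  {A,C,E,F}  = X∖{B,D}
  {B,C,D,E}  = {C,D,E} ∪ {B,D}
  (now 7)
Round 2 (4 new):
  {A,F}  = X∖{B,C,D,E}
  {A,B,D,F}  = {A,B,F} ∪ {B,D}
  {A,B,C,E,F}  = {A,C,E,F} ∪ {A,B,F}
  {A,C,D,E,F}  = {A,C,E,F} ∪ {C,D,E}
  (now 11)
Round 3 (3 new):
  {B}  = X∖{A,C,D,E,F}
  {D}  = X∖{A,B,C,E,F}
  {C,E}  = X∖{A,B,D,F}
  (now 14)
Round 4 (2 new):
  {A,D,F}  = {A,F} ∪ {D}
  {B,C,E}  = {C,E} ∪ {B}
  (now 16)
After Round 5 the family is unchanged; done.

σ(ℰ) = { {}, {B}, {D}, {A,F}, {B,D}, {C,E}, {A,B,F}, {A,D,F}, {B,C,E}, {C,D,E}, {A,B,D,F}, {A,C,E,F}, {B,C,D,E}, {A,B,C,E,F}, {A,C,D,E,F}, X }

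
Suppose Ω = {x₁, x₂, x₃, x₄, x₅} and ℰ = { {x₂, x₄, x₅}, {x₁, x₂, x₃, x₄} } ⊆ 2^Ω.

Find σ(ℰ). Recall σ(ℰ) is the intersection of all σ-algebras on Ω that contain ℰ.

Answer: σ(ℰ) = { {}, {x₅}, {x₁, x₃}, {x₂, x₄}, {x₁, x₃, x₅}, {x₂, x₄, x₅}, {x₁, x₂, x₃, x₄}, Ω }

Derivation:
Start: ℰ ∪ {∅, Ω} = { {}, {x₂, x₄, x₅}, {x₁, x₂, x₃, x₄}, Ω }.
Step 1 adds 2:
  {x₅}  = Ω∖{x₁, x₂, x₃, x₄}
  {x₁, x₃}  = Ω∖{x₂, x₄, x₅}
  [6 total]
Step 2 (1 new):
  {x₁, x₃, x₅}  = {x₁, x₃} ∪ {x₅}
  [7 total]
Step 3: +1 →
  {x₂, x₄}  = Ω∖{x₁, x₃, x₅}
  [8 total]
Step 4: stable.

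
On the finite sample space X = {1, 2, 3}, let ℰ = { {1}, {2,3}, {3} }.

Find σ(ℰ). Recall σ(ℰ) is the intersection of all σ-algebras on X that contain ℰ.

Start: ℰ ∪ {∅, X} = { {}, {1}, {3}, {2,3}, X }.
Round 1. New:
  {1,2}  = ᶜ of {3}
  {1,3}  = {3} ∪ {1}
  — 7 sets.
Round 2 (1 new):
  {2}  = ᶜ of {1,3}
  — 8 sets.
Round 3: stable.

Hence σ(ℰ) has 8 members: { {}, {1}, {2}, {3}, {1,2}, {1,3}, {2,3}, X }.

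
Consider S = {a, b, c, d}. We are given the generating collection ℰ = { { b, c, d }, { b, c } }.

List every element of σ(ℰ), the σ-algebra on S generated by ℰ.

|σ(ℰ)| = 8.  σ(ℰ) = { ∅, { a }, { d }, { a, d }, { b, c }, { a, b, c }, { b, c, d }, S }

Check:
Seed the family with ℰ together with ∅ and S: { ∅, { b, c }, { b, c, d }, S }.
Pass 1: 2 new —
  { a }  = S∖{ b, c, d }
  { a, d }  = S∖{ b, c }
  (now 6)
Pass 2 adds 1:
  { a, b, c }  = { b, c } ∪ { a }
  (now 7)
Pass 3 adds 1:
  { d }  = S∖{ a, b, c }
  (now 8)
Pass 4: closed — nothing new.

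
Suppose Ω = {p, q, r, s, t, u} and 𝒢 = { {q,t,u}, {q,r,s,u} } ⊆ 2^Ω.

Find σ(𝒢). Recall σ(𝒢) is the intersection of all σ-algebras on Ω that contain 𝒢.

Seed the family with 𝒢 together with ∅ and Ω: { ∅, {q,t,u}, {q,r,s,u}, Ω }.
Iteration 1: 3 new —
  {p,t}  = {q,r,s,u}ᶜ
  {p,r,s}  = {q,t,u}ᶜ
  {q,r,s,t,u}  = {q,r,s,u} ∪ {q,t,u}
  (now 7)
Iteration 2: 4 new —
  {p}  = {q,r,s,t,u}ᶜ
  {p,q,t,u}  = {p,t} ∪ {q,t,u}
  {p,r,s,t}  = {p,r,s} ∪ {p,t}
  {p,q,r,s,u}  = {p,r,s} ∪ {q,r,s,u}
  (now 11)
Iteration 3: 3 new —
  {t}  = {p,q,r,s,u}ᶜ
  {q,u}  = {p,r,s,t}ᶜ
  {r,s}  = {p,q,t,u}ᶜ
  (now 14)
Iteration 4. New:
  {p,q,u}  = {q,u} ∪ {p}
  {r,s,t}  = {r,s} ∪ {t}
  (now 16)
After Iteration 5 the family is unchanged; done.

Hence σ(𝒢) has 16 members: { ∅, {p}, {t}, {p,t}, {q,u}, {r,s}, {p,q,u}, {p,r,s}, {q,t,u}, {r,s,t}, {p,q,t,u}, {p,r,s,t}, {q,r,s,u}, {p,q,r,s,u}, {q,r,s,t,u}, Ω }.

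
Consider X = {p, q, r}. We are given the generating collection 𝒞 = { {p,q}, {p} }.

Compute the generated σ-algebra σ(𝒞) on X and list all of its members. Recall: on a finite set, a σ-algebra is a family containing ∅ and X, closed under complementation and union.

|σ(𝒞)| = 8.  σ(𝒞) = { {}, {p}, {q}, {r}, {p,q}, {p,r}, {q,r}, X }

Trace:
Begin from { {}, {p}, {p,q}, X } (that is, 𝒞 plus ∅ and X).
Pass 1. New:
  {r}  = ᶜ of {p,q}
  {q,r}  = ᶜ of {p}
  — 6 sets.
Pass 2 (1 new):
  {p,r}  = {r} ∪ {p}
  — 7 sets.
Pass 3: +1 →
  {q}  = ᶜ of {p,r}
  — 8 sets.
Pass 4: closed — nothing new.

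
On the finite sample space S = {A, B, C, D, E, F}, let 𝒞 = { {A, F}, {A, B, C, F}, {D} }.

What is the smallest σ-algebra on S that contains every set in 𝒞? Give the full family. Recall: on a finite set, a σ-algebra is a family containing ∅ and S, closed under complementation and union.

σ(𝒞) (16 sets): { {}, {D}, {E}, {A, F}, {B, C}, {D, E}, {A, D, F}, {A, E, F}, {B, C, D}, {B, C, E}, {A, B, C, F}, {A, D, E, F}, {B, C, D, E}, {A, B, C, D, F}, {A, B, C, E, F}, S }

Check:
Begin from { {}, {D}, {A, F}, {A, B, C, F}, S } (that is, 𝒞 plus ∅ and S).
Step 1: 5 new —
  {D, E}  = ᶜ of {A, B, C, F}
  {A, D, F}  = {A, F} ∪ {D}
  {B, C, D, E}  = ᶜ of {A, F}
  {A, B, C, D, F}  = {D} ∪ {A, B, C, F}
  {A, B, C, E, F}  = ᶜ of {D}
  (now 10)
Step 2: +3 →
  {E}  = ᶜ of {A, B, C, D, F}
  {B, C, E}  = ᶜ of {A, D, F}
  {A, D, E, F}  = {A, F} ∪ {D, E}
  (now 13)
Step 3. New:
  {B, C}  = ᶜ of {A, D, E, F}
  {A, E, F}  = {A, F} ∪ {E}
  (now 15)
Step 4: +1 →
  {B, C, D}  = ᶜ of {A, E, F}
  (now 16)
Step 5: stable.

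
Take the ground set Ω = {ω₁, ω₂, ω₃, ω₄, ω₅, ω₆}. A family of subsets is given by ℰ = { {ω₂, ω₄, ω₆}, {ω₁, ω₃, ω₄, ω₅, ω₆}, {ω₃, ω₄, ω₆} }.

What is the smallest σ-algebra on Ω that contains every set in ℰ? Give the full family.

|σ(ℰ)| = 16.  σ(ℰ) = { {}, {ω₂}, {ω₃}, {ω₁, ω₅}, {ω₂, ω₃}, {ω₄, ω₆}, {ω₁, ω₂, ω₅}, {ω₁, ω₃, ω₅}, {ω₂, ω₄, ω₆}, {ω₃, ω₄, ω₆}, {ω₁, ω₂, ω₃, ω₅}, {ω₁, ω₄, ω₅, ω₆}, {ω₂, ω₃, ω₄, ω₆}, {ω₁, ω₂, ω₄, ω₅, ω₆}, {ω₁, ω₃, ω₄, ω₅, ω₆}, Ω }

Derivation:
Seed the family with ℰ together with ∅ and Ω: { {}, {ω₂, ω₄, ω₆}, {ω₃, ω₄, ω₆}, {ω₁, ω₃, ω₄, ω₅, ω₆}, Ω }.
Pass 1: +4 →
  {ω₂}  = complement {ω₁, ω₃, ω₄, ω₅, ω₆}
  {ω₁, ω₂, ω₅}  = complement {ω₃, ω₄, ω₆}
  {ω₁, ω₃, ω₅}  = complement {ω₂, ω₄, ω₆}
  {ω₂, ω₃, ω₄, ω₆}  = {ω₂, ω₄, ω₆} ∪ {ω₃, ω₄, ω₆}
Pass 2: +3 →
  {ω₁, ω₅}  = complement {ω₂, ω₃, ω₄, ω₆}
  {ω₁, ω₂, ω₃, ω₅}  = {ω₁, ω₃, ω₅} ∪ {ω₂}
  {ω₁, ω₂, ω₄, ω₅, ω₆}  = {ω₂, ω₄, ω₆} ∪ {ω₁, ω₂, ω₅}
Pass 3 (2 new):
  {ω₃}  = complement {ω₁, ω₂, ω₄, ω₅, ω₆}
  {ω₄, ω₆}  = complement {ω₁, ω₂, ω₃, ω₅}
Pass 4. New:
  {ω₂, ω₃}  = {ω₃} ∪ {ω₂}
  {ω₁, ω₄, ω₅, ω₆}  = {ω₁, ω₅} ∪ {ω₄, ω₆}
Pass 5: already closed under ᶜ and ∪.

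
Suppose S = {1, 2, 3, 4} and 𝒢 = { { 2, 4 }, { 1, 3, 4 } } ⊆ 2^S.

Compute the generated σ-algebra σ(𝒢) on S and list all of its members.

σ(𝒢) (8 sets): { {  }, { 2 }, { 4 }, { 1, 3 }, { 2, 4 }, { 1, 2, 3 }, { 1, 3, 4 }, S }

Derivation:
Start: 𝒢 ∪ {∅, S} = { {  }, { 2, 4 }, { 1, 3, 4 }, S }.
Iteration 1 (2 new):
  { 2 }  = { 1, 3, 4 }ᶜ
  { 1, 3 }  = { 2, 4 }ᶜ
  |family| = 6
Iteration 2 adds 1:
  { 1, 2, 3 }  = { 1, 3 } ∪ { 2 }
  |family| = 7
Iteration 3. New:
  { 4 }  = { 1, 2, 3 }ᶜ
  |family| = 8
Iteration 4: no new sets; the family is a σ-algebra.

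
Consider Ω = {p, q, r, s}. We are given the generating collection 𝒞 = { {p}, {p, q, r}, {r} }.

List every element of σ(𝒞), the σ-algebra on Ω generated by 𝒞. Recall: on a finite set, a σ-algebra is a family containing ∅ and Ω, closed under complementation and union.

Seed the family with 𝒞 together with ∅ and Ω: { {}, {p}, {r}, {p, q, r}, Ω }.
Round 1: +4 →
  {s}  = Ω∖{p, q, r}
  {p, r}  = {r} ∪ {p}
  {p, q, s}  = Ω∖{r}
  {q, r, s}  = Ω∖{p}
  [9 total]
Round 2 adds 4:
  {p, s}  = {s} ∪ {p}
  {q, s}  = Ω∖{p, r}
  {r, s}  = {r} ∪ {s}
  {p, r, s}  = {p, r} ∪ {s}
  [13 total]
Round 3: +3 →
  {q}  = Ω∖{p, r, s}
  {p, q}  = Ω∖{r, s}
  {q, r}  = Ω∖{p, s}
  [16 total]
Round 4: already closed under ᶜ and ∪.

Hence σ(𝒞) has 16 members: { {}, {p}, {q}, {r}, {s}, {p, q}, {p, r}, {p, s}, {q, r}, {q, s}, {r, s}, {p, q, r}, {p, q, s}, {p, r, s}, {q, r, s}, Ω }.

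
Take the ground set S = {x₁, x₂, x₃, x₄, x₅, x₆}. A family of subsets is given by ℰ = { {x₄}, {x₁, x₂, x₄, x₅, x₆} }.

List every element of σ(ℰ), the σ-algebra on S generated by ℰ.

|σ(ℰ)| = 8.  σ(ℰ) = { {}, {x₃}, {x₄}, {x₃, x₄}, {x₁, x₂, x₅, x₆}, {x₁, x₂, x₃, x₅, x₆}, {x₁, x₂, x₄, x₅, x₆}, S }

Derivation:
Seed the family with ℰ together with ∅ and S: { {}, {x₄}, {x₁, x₂, x₄, x₅, x₆}, S }.
Round 1. New:
  {x₃}  = ᶜ of {x₁, x₂, x₄, x₅, x₆}
  {x₁, x₂, x₃, x₅, x₆}  = ᶜ of {x₄}
Round 2: +1 →
  {x₃, x₄}  = {x₃} ∪ {x₄}
Round 3 adds 1:
  {x₁, x₂, x₅, x₆}  = ᶜ of {x₃, x₄}
Round 4: stable.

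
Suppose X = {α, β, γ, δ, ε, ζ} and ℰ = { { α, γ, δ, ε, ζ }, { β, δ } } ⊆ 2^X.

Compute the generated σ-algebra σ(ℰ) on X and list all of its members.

|σ(ℰ)| = 8.  σ(ℰ) = { ∅, { β }, { δ }, { β, δ }, { α, γ, ε, ζ }, { α, β, γ, ε, ζ }, { α, γ, δ, ε, ζ }, X }

Working:
Seed the family with ℰ together with ∅ and X: { ∅, { β, δ }, { α, γ, δ, ε, ζ }, X }.
Round 1: 2 new —
  { β }  = ᶜ of { α, γ, δ, ε, ζ }
  { α, γ, ε, ζ }  = ᶜ of { β, δ }
  |family| = 6
Round 2: 1 new —
  { α, β, γ, ε, ζ }  = { α, γ, ε, ζ } ∪ { β }
  |family| = 7
Round 3: 1 new —
  { δ }  = ᶜ of { α, β, γ, ε, ζ }
  |family| = 8
Round 4: stable.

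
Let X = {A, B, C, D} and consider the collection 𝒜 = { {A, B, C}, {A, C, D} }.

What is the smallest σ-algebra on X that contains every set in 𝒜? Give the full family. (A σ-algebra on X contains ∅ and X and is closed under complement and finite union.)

|σ(𝒜)| = 8.  σ(𝒜) = { {}, {B}, {D}, {A, C}, {B, D}, {A, B, C}, {A, C, D}, X }

Trace:
Begin from { {}, {A, B, C}, {A, C, D}, X } (that is, 𝒜 plus ∅ and X).
Iteration 1: 2 new —
  {B}  = {A, C, D}ᶜ
  {D}  = {A, B, C}ᶜ
Iteration 2: 1 new —
  {B, D}  = {D} ∪ {B}
Iteration 3. New:
  {A, C}  = {B, D}ᶜ
After Iteration 4 the family is unchanged; done.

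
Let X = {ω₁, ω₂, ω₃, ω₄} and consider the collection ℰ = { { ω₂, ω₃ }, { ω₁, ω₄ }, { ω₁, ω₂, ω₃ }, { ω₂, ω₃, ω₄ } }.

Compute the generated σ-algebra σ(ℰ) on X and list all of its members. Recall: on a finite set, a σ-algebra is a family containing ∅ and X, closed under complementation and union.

Initial family (6 sets): { ∅, { ω₁, ω₄ }, { ω₂, ω₃ }, { ω₁, ω₂, ω₃ }, { ω₂, ω₃, ω₄ }, X }.
Iteration 1 adds 2:
  { ω₁ }  = X∖{ ω₂, ω₃, ω₄ }
  { ω₄ }  = X∖{ ω₁, ω₂, ω₃ }
  (now 8)
Iteration 2: closed — nothing new.

|σ(ℰ)| = 8.  σ(ℰ) = { ∅, { ω₁ }, { ω₄ }, { ω₁, ω₄ }, { ω₂, ω₃ }, { ω₁, ω₂, ω₃ }, { ω₂, ω₃, ω₄ }, X }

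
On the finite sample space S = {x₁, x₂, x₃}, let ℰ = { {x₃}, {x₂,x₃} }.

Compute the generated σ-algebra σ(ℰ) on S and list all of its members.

σ(ℰ) (8 sets): { {}, {x₁}, {x₂}, {x₃}, {x₁,x₂}, {x₁,x₃}, {x₂,x₃}, S }

Derivation:
Take S₀ = ℰ ∪ {∅, S} = { {}, {x₃}, {x₂,x₃}, S }.
Pass 1: +2 →
  {x₁}  = S∖{x₂,x₃}
  {x₁,x₂}  = S∖{x₃}
Pass 2: 1 new —
  {x₁,x₃}  = {x₃} ∪ {x₁}
Pass 3: +1 →
  {x₂}  = S∖{x₁,x₃}
Pass 4: already closed under ᶜ and ∪.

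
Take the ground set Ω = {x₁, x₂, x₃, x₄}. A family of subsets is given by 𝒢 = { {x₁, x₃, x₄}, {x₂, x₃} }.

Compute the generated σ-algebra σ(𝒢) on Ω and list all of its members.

Initial family (4 sets): { {}, {x₂, x₃}, {x₁, x₃, x₄}, Ω }.
Step 1: 2 new —
  {x₂}  = ᶜ of {x₁, x₃, x₄}
  {x₁, x₄}  = ᶜ of {x₂, x₃}
  (now 6)
Step 2 (1 new):
  {x₁, x₂, x₄}  = {x₁, x₄} ∪ {x₂}
  (now 7)
Step 3: +1 →
  {x₃}  = ᶜ of {x₁, x₂, x₄}
  (now 8)
Step 4: closed — nothing new.

σ(𝒢) = { {}, {x₂}, {x₃}, {x₁, x₄}, {x₂, x₃}, {x₁, x₂, x₄}, {x₁, x₃, x₄}, Ω }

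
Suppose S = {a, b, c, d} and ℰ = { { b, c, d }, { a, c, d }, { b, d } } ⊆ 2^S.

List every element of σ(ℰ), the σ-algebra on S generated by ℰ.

Seed the family with ℰ together with ∅ and S: { ∅, { b, d }, { a, c, d }, { b, c, d }, S }.
Step 1. New:
  { a }  = ᶜ of { b, c, d }
  { b }  = ᶜ of { a, c, d }
  { a, c }  = ᶜ of { b, d }
  (now 8)
Step 2 (3 new):
  { a, b }  = { b } ∪ { a }
  { a, b, c }  = { b } ∪ { a, c }
  { a, b, d }  = { b, d } ∪ { a }
  (now 11)
Step 3 adds 3:
  { c }  = ᶜ of { a, b, d }
  { d }  = ᶜ of { a, b, c }
  { c, d }  = ᶜ of { a, b }
  (now 14)
Step 4 adds 2:
  { a, d }  = { d } ∪ { a }
  { b, c }  = { c } ∪ { b }
  (now 16)
After Step 5 the family is unchanged; done.

Hence σ(ℰ) has 16 members: { ∅, { a }, { b }, { c }, { d }, { a, b }, { a, c }, { a, d }, { b, c }, { b, d }, { c, d }, { a, b, c }, { a, b, d }, { a, c, d }, { b, c, d }, S }.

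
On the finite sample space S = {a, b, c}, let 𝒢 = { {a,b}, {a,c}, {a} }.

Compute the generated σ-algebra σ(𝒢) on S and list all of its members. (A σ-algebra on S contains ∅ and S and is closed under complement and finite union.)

Take S₀ = 𝒢 ∪ {∅, S} = { ∅, {a}, {a,b}, {a,c}, S }.
Step 1 (3 new):
  {b}  = ᶜ of {a,c}
  {c}  = ᶜ of {a,b}
  {b,c}  = ᶜ of {a}
  |family| = 8
Step 2: closed — nothing new.

|σ(𝒢)| = 8.  σ(𝒢) = { ∅, {a}, {b}, {c}, {a,b}, {a,c}, {b,c}, S }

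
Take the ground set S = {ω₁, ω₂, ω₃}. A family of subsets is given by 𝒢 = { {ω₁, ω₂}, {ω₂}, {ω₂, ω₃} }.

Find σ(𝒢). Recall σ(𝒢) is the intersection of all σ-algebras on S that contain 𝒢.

Take S₀ = 𝒢 ∪ {∅, S} = { {}, {ω₂}, {ω₁, ω₂}, {ω₂, ω₃}, S }.
Step 1 adds 3:
  {ω₁}  = complement {ω₂, ω₃}
  {ω₃}  = complement {ω₁, ω₂}
  {ω₁, ω₃}  = complement {ω₂}
  — 8 sets.
Step 2: no new sets; the family is a σ-algebra.

σ(𝒢) = { {}, {ω₁}, {ω₂}, {ω₃}, {ω₁, ω₂}, {ω₁, ω₃}, {ω₂, ω₃}, S }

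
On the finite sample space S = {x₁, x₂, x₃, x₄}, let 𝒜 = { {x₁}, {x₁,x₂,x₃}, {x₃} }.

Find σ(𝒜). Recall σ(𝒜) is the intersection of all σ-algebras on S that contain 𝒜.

σ(𝒜) (16 sets): { ∅, {x₁}, {x₂}, {x₃}, {x₄}, {x₁,x₂}, {x₁,x₃}, {x₁,x₄}, {x₂,x₃}, {x₂,x₄}, {x₃,x₄}, {x₁,x₂,x₃}, {x₁,x₂,x₄}, {x₁,x₃,x₄}, {x₂,x₃,x₄}, S }

Check:
Seed the family with 𝒜 together with ∅ and S: { ∅, {x₁}, {x₃}, {x₁,x₂,x₃}, S }.
Step 1 adds 4:
  {x₄}  = complement {x₁,x₂,x₃}
  {x₁,x₃}  = {x₃} ∪ {x₁}
  {x₁,x₂,x₄}  = complement {x₃}
  {x₂,x₃,x₄}  = complement {x₁}
  — 9 sets.
Step 2. New:
  {x₁,x₄}  = {x₄} ∪ {x₁}
  {x₂,x₄}  = complement {x₁,x₃}
  {x₃,x₄}  = {x₃} ∪ {x₄}
  {x₁,x₃,x₄}  = {x₁,x₃} ∪ {x₄}
  — 13 sets.
Step 3 (3 new):
  {x₂}  = complement {x₁,x₃,x₄}
  {x₁,x₂}  = complement {x₃,x₄}
  {x₂,x₃}  = complement {x₁,x₄}
  — 16 sets.
After Step 4 the family is unchanged; done.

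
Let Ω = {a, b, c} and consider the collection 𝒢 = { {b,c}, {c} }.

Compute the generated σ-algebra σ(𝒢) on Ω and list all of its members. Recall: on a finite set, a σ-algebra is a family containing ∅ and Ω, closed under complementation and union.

Begin from { {}, {c}, {b,c}, Ω } (that is, 𝒢 plus ∅ and Ω).
Pass 1: 2 new —
  {a}  = Ω∖{b,c}
  {a,b}  = Ω∖{c}
  [6 total]
Pass 2: +1 →
  {a,c}  = {c} ∪ {a}
  [7 total]
Pass 3. New:
  {b}  = Ω∖{a,c}
  [8 total]
After Pass 4 the family is unchanged; done.

Therefore σ(𝒢) = { {}, {a}, {b}, {c}, {a,b}, {a,c}, {b,c}, Ω } (|σ(𝒢)| = 8).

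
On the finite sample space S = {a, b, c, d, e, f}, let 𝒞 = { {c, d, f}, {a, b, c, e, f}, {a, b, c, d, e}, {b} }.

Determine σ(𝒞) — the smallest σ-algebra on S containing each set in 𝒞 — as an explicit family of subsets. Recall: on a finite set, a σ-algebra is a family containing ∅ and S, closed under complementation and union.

Take S₀ = 𝒞 ∪ {∅, S} = { ∅, {b}, {c, d, f}, {a, b, c, d, e}, {a, b, c, e, f}, S }.
Step 1: +5 →
  {d}  = ᶜ of {a, b, c, e, f}
  {f}  = ᶜ of {a, b, c, d, e}
  {a, b, e}  = ᶜ of {c, d, f}
  {b, c, d, f}  = {c, d, f} ∪ {b}
  {a, c, d, e, f}  = ᶜ of {b}
  — 11 sets.
Step 2 adds 6:
  {a, e}  = ᶜ of {b, c, d, f}
  {b, d}  = {b} ∪ {d}
  {b, f}  = {b} ∪ {f}
  {d, f}  = {f} ∪ {d}
  {a, b, d, e}  = {a, b, e} ∪ {d}
  {a, b, e, f}  = {f} ∪ {a, b, e}
  — 17 sets.
Step 3: +10 →
  {c, d}  = ᶜ of {a, b, e, f}
  {c, f}  = ᶜ of {a, b, d, e}
  {a, d, e}  = {a, e} ∪ {d}
  {a, e, f}  = {a, e} ∪ {f}
  {b, d, f}  = {d} ∪ {b, f}
  {a, b, c, e}  = ᶜ of {d, f}
  {a, c, d, e}  = ᶜ of {b, f}
  {a, c, e, f}  = ᶜ of {b, d}
  {a, d, e, f}  = {a, e} ∪ {d, f}
  {a, b, d, e, f}  = {a, b, e} ∪ {d, f}
  — 27 sets.
Step 4 adds 5:
  {c}  = ᶜ of {a, b, d, e, f}
  {b, c}  = ᶜ of {a, d, e, f}
  {a, c, e}  = ᶜ of {b, d, f}
  {b, c, d}  = ᶜ of {a, e, f}
  {b, c, f}  = ᶜ of {a, d, e}
  — 32 sets.
Step 5: closed — nothing new.

|σ(𝒞)| = 32.  σ(𝒞) = { ∅, {b}, {c}, {d}, {f}, {a, e}, {b, c}, {b, d}, {b, f}, {c, d}, {c, f}, {d, f}, {a, b, e}, {a, c, e}, {a, d, e}, {a, e, f}, {b, c, d}, {b, c, f}, {b, d, f}, {c, d, f}, {a, b, c, e}, {a, b, d, e}, {a, b, e, f}, {a, c, d, e}, {a, c, e, f}, {a, d, e, f}, {b, c, d, f}, {a, b, c, d, e}, {a, b, c, e, f}, {a, b, d, e, f}, {a, c, d, e, f}, S }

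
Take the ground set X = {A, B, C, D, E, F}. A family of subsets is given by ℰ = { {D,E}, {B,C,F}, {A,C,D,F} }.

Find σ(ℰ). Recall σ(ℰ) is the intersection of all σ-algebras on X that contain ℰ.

σ(ℰ) (32 sets): { ∅, {A}, {B}, {D}, {E}, {A,B}, {A,D}, {A,E}, {B,D}, {B,E}, {C,F}, {D,E}, {A,B,D}, {A,B,E}, {A,C,F}, {A,D,E}, {B,C,F}, {B,D,E}, {C,D,F}, {C,E,F}, {A,B,C,F}, {A,B,D,E}, {A,C,D,F}, {A,C,E,F}, {B,C,D,F}, {B,C,E,F}, {C,D,E,F}, {A,B,C,D,F}, {A,B,C,E,F}, {A,C,D,E,F}, {B,C,D,E,F}, X }

Trace:
Start: ℰ ∪ {∅, X} = { ∅, {D,E}, {B,C,F}, {A,C,D,F}, X }.
Pass 1: +6 →
  {B,E}  = {A,C,D,F}ᶜ
  {A,D,E}  = {B,C,F}ᶜ
  {A,B,C,F}  = {D,E}ᶜ
  {A,B,C,D,F}  = {A,C,D,F} ∪ {B,C,F}
  {A,C,D,E,F}  = {D,E} ∪ {A,C,D,F}
  {B,C,D,E,F}  = {D,E} ∪ {B,C,F}
  — 11 sets.
Pass 2 (7 new):
  {A}  = {B,C,D,E,F}ᶜ
  {B}  = {A,C,D,E,F}ᶜ
  {E}  = {A,B,C,D,F}ᶜ
  {B,D,E}  = {B,E} ∪ {D,E}
  {A,B,D,E}  = {A,D,E} ∪ {B,E}
  {B,C,E,F}  = {B,E} ∪ {B,C,F}
  {A,B,C,E,F}  = {B,E} ∪ {A,B,C,F}
  — 18 sets.
Pass 3 adds 7:
  {D}  = {A,B,C,E,F}ᶜ
  {A,B}  = {B} ∪ {A}
  {A,D}  = {B,C,E,F}ᶜ
  {A,E}  = {E} ∪ {A}
  {C,F}  = {A,B,D,E}ᶜ
  {A,B,E}  = {B,E} ∪ {A}
  {A,C,F}  = {B,D,E}ᶜ
  — 25 sets.
Pass 4: +7 →
  {B,D}  = {B} ∪ {D}
  {A,B,D}  = {A,B} ∪ {A,D}
  {C,D,F}  = {A,B,E}ᶜ
  {C,E,F}  = {E} ∪ {C,F}
  {A,C,E,F}  = {A,C,F} ∪ {E}
  {B,C,D,F}  = {A,E}ᶜ
  {C,D,E,F}  = {A,B}ᶜ
  — 32 sets.
Pass 5: stable.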